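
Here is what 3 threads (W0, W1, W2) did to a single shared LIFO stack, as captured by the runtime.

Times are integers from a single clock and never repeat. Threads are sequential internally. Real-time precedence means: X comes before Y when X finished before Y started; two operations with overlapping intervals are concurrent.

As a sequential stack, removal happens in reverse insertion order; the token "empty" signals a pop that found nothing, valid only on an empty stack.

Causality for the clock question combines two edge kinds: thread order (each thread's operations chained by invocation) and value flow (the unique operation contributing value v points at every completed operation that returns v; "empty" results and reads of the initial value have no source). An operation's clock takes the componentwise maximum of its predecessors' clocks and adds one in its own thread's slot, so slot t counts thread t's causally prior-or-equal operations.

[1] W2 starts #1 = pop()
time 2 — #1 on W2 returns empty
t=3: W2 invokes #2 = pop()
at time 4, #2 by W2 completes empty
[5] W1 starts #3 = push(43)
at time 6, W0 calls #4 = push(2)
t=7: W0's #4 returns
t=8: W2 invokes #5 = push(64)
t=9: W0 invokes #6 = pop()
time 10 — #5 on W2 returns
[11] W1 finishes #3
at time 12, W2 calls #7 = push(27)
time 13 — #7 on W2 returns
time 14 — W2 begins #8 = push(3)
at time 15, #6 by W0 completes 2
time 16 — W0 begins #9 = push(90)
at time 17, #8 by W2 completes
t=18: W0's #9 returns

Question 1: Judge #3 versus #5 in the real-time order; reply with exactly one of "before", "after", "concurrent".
concurrent

#3 spans [5,11], #5 spans [8,10]
the intervals overlap in both directions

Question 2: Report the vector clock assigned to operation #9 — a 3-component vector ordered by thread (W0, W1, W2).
(3, 0, 0)

no predecessors for #1 (invoked 1): W2 increments from zero → (0, 0, 1)
no predecessors for #3 (invoked 5): W1 increments from zero → (0, 1, 0)
no predecessors for #4 (invoked 6): W0 increments from zero → (1, 0, 0)
#2 (invocation 3): componentwise max over VC(#1)=(0, 0, 1), +1 at W2, giving (0, 0, 2)
#6 (invocation 9): componentwise max over VC(#4)=(1, 0, 0), +1 at W0, giving (2, 0, 0)
#5 (invocation 8): componentwise max over VC(#2)=(0, 0, 2), +1 at W2, giving (0, 0, 3)
#9 (invocation 16): componentwise max over VC(#6)=(2, 0, 0), +1 at W0, giving (3, 0, 0)
#7 (invocation 12): componentwise max over VC(#5)=(0, 0, 3), +1 at W2, giving (0, 0, 4)
#8 (invocation 14): componentwise max over VC(#7)=(0, 0, 4), +1 at W2, giving (0, 0, 5)
target: VC(#9) = (3, 0, 0)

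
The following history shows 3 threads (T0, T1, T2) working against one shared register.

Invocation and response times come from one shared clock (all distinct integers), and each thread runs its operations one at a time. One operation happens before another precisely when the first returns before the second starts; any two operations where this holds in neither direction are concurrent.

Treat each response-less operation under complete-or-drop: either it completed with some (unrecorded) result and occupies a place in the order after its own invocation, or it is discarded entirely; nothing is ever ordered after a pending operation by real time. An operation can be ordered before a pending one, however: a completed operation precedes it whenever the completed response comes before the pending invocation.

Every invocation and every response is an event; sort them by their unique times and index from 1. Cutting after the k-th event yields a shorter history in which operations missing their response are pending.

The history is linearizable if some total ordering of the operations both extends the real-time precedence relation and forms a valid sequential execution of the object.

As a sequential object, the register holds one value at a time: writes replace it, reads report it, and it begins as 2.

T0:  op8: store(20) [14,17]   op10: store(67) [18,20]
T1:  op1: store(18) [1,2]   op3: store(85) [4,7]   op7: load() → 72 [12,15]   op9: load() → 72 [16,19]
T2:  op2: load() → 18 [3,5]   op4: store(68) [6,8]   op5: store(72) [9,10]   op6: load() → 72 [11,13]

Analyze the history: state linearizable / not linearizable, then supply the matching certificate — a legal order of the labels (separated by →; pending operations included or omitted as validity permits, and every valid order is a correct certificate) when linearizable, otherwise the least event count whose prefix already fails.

linearizable — witness: op1 → op2 → op3 → op4 → op5 → op6 → op7 → op9 → op8 → op10

1. op1 store(18), leaving value 18
2. op2 load() → 18, leaving value 18
3. op3 store(85), leaving value 85
4. op4 store(68), leaving value 68
5. op5 store(72), leaving value 72
6. op6 load() → 72, leaving value 72
7. op7 load() → 72, leaving value 72
8. op9 load() → 72, leaving value 72
9. op8 store(20), leaving value 20
10. op10 store(67), leaving value 67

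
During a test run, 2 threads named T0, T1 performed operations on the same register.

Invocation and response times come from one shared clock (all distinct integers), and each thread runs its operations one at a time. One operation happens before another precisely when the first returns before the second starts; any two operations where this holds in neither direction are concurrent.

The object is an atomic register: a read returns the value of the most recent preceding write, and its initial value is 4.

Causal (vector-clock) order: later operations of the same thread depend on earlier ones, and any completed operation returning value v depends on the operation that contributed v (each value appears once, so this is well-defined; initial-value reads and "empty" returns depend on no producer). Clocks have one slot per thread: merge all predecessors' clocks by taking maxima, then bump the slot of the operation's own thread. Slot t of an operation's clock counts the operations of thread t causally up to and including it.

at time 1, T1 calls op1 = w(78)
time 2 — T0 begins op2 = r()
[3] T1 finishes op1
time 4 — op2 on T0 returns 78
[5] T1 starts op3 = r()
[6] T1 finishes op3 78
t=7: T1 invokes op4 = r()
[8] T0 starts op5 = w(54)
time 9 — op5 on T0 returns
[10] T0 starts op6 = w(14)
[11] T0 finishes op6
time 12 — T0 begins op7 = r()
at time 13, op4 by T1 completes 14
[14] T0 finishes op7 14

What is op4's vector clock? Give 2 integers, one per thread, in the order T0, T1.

op1 (invocation 1): nothing precedes it; T1's component alone gives (0, 1)
op3, invoked 5, takes VC(op1)=(0, 1) under max, adds 1 for T1 → (0, 2)
op2, invoked 2, takes VC(op1)=(0, 1) under max, adds 1 for T0 → (1, 1)
op5, invoked 8, takes VC(op2)=(1, 1) under max, adds 1 for T0 → (2, 1)
op6, invoked 10, takes VC(op5)=(2, 1) under max, adds 1 for T0 → (3, 1)
op7, invoked 12, takes VC(op6)=(3, 1) under max, adds 1 for T0 → (4, 1)
op4, invoked 7, takes VC(op3)=(0, 2), VC(op6)=(3, 1) under max, adds 1 for T1 → (3, 3)
target: VC(op4) = (3, 3)

(3, 3)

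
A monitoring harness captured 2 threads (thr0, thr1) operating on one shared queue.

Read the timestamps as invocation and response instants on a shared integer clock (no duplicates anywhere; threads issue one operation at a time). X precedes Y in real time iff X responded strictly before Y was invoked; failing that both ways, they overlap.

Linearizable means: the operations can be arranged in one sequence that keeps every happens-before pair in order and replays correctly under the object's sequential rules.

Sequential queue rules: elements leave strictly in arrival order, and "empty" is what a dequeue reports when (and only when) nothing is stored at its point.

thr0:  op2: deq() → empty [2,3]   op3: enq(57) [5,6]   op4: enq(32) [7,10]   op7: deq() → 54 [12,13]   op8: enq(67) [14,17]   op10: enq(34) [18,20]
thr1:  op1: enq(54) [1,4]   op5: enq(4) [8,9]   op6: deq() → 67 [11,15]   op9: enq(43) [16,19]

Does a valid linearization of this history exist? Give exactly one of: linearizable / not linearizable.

not linearizable

through event 14 a valid linearization exists; event 15 (op6 responding at time 15) ends that
8 orders of the 7 completed queue ops respect real time; none is legal
no completion choice of the 1 pending operation (op8) rescues it — every subset was tried
e.g. op1, op2, op3, op4, op5, op6, op7 (pending dropped): illegal at step 2, since op2 deq() → empty cannot apply there
e.g. op1, op2, op3, op4, op5, op7, op6 (pending dropped): illegal at step 2, since op2 deq() → empty cannot apply there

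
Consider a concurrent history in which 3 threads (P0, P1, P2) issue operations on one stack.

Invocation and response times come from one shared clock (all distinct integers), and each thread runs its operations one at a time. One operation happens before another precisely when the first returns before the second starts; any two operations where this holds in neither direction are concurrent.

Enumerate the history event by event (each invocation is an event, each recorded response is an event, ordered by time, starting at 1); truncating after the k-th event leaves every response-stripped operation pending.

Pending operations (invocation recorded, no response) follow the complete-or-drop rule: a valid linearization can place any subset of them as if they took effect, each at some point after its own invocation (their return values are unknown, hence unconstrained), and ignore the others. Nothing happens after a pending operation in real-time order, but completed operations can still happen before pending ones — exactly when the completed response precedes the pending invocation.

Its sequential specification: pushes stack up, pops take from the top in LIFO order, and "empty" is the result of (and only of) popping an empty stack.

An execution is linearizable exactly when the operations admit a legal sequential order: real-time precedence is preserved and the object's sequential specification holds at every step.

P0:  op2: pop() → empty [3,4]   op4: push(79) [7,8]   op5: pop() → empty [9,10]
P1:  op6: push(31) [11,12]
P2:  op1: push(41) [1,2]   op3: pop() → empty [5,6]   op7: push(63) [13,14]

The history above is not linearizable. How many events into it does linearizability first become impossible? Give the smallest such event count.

4

events 1..3 are linearizable, e.g. via op1:
after step 1 (op1 push(41)): stack <41>
event 4 — op2's response, time 4 — after it, nothing linearizes
e.g. op1, op2: illegal at step 2, since op2 pop() → empty cannot apply there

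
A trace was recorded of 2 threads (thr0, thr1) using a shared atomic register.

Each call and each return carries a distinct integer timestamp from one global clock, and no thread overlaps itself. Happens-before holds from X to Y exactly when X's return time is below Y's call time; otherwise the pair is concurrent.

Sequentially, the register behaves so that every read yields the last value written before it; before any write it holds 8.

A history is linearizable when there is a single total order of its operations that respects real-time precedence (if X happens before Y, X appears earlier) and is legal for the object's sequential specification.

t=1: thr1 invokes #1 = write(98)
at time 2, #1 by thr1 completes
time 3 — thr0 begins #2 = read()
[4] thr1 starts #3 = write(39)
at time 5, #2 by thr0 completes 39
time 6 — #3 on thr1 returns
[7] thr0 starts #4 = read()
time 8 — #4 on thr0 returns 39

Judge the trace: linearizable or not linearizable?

linearizable

a witness: #1, #3, #2, #4
step 1: #1 write(98) — value 98
step 2: #3 write(39) — value 39
step 3: #2 read() → 39 — value 39
step 4: #4 read() → 39 — value 39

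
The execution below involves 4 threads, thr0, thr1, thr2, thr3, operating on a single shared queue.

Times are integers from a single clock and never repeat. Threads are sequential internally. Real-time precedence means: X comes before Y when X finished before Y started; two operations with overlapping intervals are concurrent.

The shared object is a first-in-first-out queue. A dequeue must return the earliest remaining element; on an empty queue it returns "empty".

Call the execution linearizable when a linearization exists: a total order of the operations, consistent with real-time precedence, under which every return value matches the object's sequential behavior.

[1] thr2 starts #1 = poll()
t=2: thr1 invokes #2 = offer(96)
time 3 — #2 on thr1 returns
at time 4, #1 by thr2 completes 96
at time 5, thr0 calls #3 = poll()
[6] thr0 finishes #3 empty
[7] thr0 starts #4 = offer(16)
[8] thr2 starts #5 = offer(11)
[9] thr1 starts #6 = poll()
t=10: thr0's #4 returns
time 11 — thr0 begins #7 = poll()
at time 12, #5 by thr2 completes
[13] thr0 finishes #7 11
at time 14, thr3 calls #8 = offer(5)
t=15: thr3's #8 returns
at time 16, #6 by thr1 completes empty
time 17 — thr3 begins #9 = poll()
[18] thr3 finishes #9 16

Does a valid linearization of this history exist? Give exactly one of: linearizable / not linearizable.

one valid linearization: #2, #1, #3, #6, #5, #4, #7, #8, #9
1. #2 offer(96), leaving queue <96>
2. #1 poll() → 96, leaving queue <>
3. #3 poll() → empty, leaving queue <>
4. #6 poll() → empty, leaving queue <>
5. #5 offer(11), leaving queue <11>
6. #4 offer(16), leaving queue <11,16>
7. #7 poll() → 11, leaving queue <16>
8. #8 offer(5), leaving queue <16,5>
9. #9 poll() → 16, leaving queue <5>

linearizable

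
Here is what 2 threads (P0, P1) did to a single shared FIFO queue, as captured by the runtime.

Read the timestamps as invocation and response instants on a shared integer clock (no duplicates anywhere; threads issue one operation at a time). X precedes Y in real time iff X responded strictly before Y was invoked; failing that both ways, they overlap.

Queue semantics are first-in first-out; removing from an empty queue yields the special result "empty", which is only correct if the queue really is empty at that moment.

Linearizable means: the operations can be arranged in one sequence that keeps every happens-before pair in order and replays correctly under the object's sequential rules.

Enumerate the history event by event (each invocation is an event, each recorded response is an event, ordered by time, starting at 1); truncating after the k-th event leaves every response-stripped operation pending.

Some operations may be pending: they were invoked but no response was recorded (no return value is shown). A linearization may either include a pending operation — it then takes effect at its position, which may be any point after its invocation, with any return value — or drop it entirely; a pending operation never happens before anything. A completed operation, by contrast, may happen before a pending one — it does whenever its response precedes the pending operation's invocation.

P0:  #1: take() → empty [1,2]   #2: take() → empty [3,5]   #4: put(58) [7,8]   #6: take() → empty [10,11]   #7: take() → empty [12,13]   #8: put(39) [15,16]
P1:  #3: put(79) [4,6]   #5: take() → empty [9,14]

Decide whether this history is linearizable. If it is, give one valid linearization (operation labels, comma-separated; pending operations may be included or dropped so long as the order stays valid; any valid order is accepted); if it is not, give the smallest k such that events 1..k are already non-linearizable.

not linearizable — minimal violating prefix: 11 events

events 1..10 are fine; event 11 — the response of #6 at time 11 — makes the prefix non-linearizable
2 orders of the 5 completed FIFO queue ops respect real time; none is legal
no escape via the 1 pending operation (#5): every completion choice fails
one such order, #1, #2, #3, #4, #6 (pending dropped), breaks at step 5 where #6 take() → empty is illegal
one such order, #1, #3, #2, #4, #6 (pending dropped), breaks at step 3 where #2 take() → empty is illegal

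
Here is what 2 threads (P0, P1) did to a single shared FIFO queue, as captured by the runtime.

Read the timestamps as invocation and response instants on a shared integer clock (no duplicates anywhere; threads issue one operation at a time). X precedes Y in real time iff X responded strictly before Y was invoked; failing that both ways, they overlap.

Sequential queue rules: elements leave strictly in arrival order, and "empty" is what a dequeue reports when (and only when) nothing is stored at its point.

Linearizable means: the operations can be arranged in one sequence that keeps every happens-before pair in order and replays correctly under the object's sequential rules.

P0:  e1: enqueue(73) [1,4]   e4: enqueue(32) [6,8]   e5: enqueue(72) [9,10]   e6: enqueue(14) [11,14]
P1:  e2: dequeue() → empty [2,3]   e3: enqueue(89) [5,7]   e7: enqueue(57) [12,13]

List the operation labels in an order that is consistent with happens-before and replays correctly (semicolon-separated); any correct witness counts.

e2; e1; e3; e4; e5; e6; e7

step 1: e2 dequeue() → empty — queue <>
step 2: e1 enqueue(73) — queue <73>
step 3: e3 enqueue(89) — queue <73,89>
step 4: e4 enqueue(32) — queue <73,89,32>
step 5: e5 enqueue(72) — queue <73,89,32,72>
step 6: e6 enqueue(14) — queue <73,89,32,72,14>
step 7: e7 enqueue(57) — queue <73,89,32,72,14,57>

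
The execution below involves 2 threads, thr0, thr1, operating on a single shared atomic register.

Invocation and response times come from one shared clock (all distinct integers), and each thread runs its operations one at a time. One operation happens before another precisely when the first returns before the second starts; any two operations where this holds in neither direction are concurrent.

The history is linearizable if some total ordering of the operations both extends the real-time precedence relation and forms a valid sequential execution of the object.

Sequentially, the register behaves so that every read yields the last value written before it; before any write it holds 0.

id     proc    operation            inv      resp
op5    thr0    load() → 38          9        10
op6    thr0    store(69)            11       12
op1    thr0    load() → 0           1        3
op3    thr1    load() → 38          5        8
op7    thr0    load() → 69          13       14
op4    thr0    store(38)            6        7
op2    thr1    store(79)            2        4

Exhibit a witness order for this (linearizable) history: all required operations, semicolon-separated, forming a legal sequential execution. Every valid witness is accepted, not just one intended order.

op1; op2; op4; op3; op5; op6; op7

after step 1 (op1 load() → 0): value 0
after step 2 (op2 store(79)): value 79
after step 3 (op4 store(38)): value 38
after step 4 (op3 load() → 38): value 38
after step 5 (op5 load() → 38): value 38
after step 6 (op6 store(69)): value 69
after step 7 (op7 load() → 69): value 69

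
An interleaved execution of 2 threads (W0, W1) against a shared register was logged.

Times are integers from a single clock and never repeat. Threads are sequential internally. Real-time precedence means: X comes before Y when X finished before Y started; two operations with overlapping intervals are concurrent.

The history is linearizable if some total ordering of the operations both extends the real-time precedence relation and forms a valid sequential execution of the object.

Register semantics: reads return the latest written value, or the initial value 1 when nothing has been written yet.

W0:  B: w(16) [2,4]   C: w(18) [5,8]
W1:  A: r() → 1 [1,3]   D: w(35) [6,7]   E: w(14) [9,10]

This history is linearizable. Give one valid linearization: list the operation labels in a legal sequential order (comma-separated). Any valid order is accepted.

A, B, C, D, E

step 1: A r() → 1 — value 1
step 2: B w(16) — value 16
step 3: C w(18) — value 18
step 4: D w(35) — value 35
step 5: E w(14) — value 14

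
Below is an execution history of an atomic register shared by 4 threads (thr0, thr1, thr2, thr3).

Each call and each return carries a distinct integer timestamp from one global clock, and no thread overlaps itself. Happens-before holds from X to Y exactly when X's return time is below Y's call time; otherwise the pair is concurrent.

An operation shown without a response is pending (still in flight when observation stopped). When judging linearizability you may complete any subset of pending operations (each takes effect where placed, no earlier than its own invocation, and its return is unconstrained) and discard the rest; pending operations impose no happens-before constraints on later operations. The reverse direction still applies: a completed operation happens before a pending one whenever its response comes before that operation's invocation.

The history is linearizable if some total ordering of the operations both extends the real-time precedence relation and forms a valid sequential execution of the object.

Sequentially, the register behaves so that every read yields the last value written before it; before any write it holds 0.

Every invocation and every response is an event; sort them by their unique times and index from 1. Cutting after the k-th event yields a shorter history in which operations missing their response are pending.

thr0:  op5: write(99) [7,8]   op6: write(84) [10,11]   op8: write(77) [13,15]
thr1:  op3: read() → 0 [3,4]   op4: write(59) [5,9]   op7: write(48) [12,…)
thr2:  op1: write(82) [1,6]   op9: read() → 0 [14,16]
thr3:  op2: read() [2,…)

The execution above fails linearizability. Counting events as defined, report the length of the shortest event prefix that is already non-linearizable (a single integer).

events 1..15 are linearizable, e.g. via op2, op3, op1, op4, op5, op6, op7, op8:
after step 1 (op2 read() (pending, included)): value 0
after step 2 (op3 read() → 0): value 0
after step 3 (op1 write(82)): value 82
after step 4 (op4 write(59)): value 59
after step 5 (op5 write(99)): value 99
after step 6 (op6 write(84)): value 84
after step 7 (op7 write(48) (pending, included)): value 48
after step 8 (op8 write(77)): value 77
once event 16 joins (op9's response, time 16), exhaustive search finds no witness
no completion choice of the 2 pending operations (op2, op7) rescues it — every subset was tried
take op1, op3, op4, op5, op6, op8, op9 (pending dropped): step 2 already fails, because op3 read() → 0 cannot occur there
take op1, op3, op4, op5, op6, op9, op8 (pending dropped): step 2 already fails, because op3 read() → 0 cannot occur there

16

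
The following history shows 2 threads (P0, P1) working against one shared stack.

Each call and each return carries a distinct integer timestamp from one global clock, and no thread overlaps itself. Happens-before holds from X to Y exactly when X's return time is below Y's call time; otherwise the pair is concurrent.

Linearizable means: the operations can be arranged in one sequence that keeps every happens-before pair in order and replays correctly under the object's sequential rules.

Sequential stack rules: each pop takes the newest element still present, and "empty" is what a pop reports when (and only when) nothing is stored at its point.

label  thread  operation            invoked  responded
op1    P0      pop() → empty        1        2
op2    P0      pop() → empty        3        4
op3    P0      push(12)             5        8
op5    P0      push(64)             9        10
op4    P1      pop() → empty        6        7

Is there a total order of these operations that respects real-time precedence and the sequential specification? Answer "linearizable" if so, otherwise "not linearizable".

linearizable

witness order: op1, op2, op4, op3, op5
after step 1 (op1 pop() → empty): stack <>
after step 2 (op2 pop() → empty): stack <>
after step 3 (op4 pop() → empty): stack <>
after step 4 (op3 push(12)): stack <12>
after step 5 (op5 push(64)): stack <12,64>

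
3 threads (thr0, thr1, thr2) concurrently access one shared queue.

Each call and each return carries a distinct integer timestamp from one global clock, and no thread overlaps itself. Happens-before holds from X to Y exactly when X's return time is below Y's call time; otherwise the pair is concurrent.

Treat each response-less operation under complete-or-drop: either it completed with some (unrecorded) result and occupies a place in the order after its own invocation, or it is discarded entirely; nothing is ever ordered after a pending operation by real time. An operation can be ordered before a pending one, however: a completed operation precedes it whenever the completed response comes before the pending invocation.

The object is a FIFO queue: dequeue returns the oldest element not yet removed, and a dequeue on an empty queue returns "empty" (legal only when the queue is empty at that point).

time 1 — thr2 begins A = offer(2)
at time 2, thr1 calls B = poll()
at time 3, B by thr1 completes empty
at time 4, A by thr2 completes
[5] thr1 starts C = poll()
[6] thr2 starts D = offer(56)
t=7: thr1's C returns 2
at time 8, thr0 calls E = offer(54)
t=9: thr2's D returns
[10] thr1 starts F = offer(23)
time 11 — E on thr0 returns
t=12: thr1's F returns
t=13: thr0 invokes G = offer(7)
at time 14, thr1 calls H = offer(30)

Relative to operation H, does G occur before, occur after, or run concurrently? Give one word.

G spans [13,…), H spans [14,…)
the intervals overlap in both directions

concurrent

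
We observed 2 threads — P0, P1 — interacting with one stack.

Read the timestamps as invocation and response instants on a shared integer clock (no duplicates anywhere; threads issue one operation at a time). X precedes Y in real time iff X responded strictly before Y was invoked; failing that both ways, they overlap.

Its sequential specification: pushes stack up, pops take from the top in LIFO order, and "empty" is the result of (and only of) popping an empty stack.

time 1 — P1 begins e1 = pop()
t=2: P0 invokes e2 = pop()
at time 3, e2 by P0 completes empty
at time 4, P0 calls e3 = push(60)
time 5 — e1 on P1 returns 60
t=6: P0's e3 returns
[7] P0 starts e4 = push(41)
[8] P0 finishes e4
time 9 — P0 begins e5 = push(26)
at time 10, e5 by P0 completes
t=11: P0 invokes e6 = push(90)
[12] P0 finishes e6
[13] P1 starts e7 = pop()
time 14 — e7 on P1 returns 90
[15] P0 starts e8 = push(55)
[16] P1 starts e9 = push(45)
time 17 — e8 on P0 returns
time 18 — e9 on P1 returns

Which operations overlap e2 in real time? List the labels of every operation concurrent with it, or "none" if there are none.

e1

concurrent with e2 ([2,3]): every op whose interval crosses 2..3
e1 [1,5]: concurrent
e3 [4,6]: after
e4 [7,8]: after
e5 [9,10]: after
e6 [11,12]: after
e7 [13,14]: after
e8 [15,17]: after
e9 [16,18]: after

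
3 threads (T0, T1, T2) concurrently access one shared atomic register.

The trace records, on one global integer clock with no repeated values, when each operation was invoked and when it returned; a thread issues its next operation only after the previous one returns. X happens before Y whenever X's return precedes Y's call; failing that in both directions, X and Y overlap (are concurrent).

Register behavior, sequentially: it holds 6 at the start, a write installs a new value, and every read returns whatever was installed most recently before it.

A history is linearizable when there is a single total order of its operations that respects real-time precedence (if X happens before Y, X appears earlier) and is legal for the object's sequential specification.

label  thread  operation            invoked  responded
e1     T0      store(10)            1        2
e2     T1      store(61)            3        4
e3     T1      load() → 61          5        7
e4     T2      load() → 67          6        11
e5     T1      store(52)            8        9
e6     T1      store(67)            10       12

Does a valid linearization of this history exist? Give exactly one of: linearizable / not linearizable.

a witness: e1, e2, e3, e5, e6, e4
1. e1 store(10), leaving value 10
2. e2 store(61), leaving value 61
3. e3 load() → 61, leaving value 61
4. e5 store(52), leaving value 52
5. e6 store(67), leaving value 67
6. e4 load() → 67, leaving value 67

linearizable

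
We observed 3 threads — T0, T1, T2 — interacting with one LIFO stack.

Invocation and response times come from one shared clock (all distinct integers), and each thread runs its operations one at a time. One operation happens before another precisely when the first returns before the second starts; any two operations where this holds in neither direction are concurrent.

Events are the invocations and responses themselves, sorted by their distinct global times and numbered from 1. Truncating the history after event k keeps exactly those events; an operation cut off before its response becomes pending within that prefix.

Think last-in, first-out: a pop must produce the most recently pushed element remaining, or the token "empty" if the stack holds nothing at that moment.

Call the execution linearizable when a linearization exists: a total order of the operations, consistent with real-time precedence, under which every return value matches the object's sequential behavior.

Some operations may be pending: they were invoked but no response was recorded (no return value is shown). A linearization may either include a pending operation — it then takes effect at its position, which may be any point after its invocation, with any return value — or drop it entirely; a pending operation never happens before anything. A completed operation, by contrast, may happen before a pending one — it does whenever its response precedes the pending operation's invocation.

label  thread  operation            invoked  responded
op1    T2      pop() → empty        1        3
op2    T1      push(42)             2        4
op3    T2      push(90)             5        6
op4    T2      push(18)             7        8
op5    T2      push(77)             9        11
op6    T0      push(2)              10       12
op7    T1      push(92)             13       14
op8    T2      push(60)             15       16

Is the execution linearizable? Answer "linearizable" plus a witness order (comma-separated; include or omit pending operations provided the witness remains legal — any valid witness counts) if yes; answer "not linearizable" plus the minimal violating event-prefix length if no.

linearizable — witness: op1, op2, op3, op4, op5, op6, op7, op8

step 1: op1 pop() → empty — stack <>
step 2: op2 push(42) — stack <42>
step 3: op3 push(90) — stack <42,90>
step 4: op4 push(18) — stack <42,90,18>
step 5: op5 push(77) — stack <42,90,18,77>
step 6: op6 push(2) — stack <42,90,18,77,2>
step 7: op7 push(92) — stack <42,90,18,77,2,92>
step 8: op8 push(60) — stack <42,90,18,77,2,92,60>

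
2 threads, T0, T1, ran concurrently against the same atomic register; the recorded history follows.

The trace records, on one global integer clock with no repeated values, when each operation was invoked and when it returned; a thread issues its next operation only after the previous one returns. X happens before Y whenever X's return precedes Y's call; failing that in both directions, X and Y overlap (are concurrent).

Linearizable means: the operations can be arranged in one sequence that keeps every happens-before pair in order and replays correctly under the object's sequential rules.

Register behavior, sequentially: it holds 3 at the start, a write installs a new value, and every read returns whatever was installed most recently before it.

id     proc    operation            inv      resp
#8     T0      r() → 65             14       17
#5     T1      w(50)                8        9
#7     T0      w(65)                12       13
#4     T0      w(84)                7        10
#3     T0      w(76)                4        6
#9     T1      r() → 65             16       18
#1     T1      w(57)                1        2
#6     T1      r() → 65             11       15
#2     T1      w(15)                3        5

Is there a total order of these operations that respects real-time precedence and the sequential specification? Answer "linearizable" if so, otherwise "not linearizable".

linearizable

witness order: #1, #2, #3, #4, #5, #7, #6, #8, #9
1. #1 w(57), leaving value 57
2. #2 w(15), leaving value 15
3. #3 w(76), leaving value 76
4. #4 w(84), leaving value 84
5. #5 w(50), leaving value 50
6. #7 w(65), leaving value 65
7. #6 r() → 65, leaving value 65
8. #8 r() → 65, leaving value 65
9. #9 r() → 65, leaving value 65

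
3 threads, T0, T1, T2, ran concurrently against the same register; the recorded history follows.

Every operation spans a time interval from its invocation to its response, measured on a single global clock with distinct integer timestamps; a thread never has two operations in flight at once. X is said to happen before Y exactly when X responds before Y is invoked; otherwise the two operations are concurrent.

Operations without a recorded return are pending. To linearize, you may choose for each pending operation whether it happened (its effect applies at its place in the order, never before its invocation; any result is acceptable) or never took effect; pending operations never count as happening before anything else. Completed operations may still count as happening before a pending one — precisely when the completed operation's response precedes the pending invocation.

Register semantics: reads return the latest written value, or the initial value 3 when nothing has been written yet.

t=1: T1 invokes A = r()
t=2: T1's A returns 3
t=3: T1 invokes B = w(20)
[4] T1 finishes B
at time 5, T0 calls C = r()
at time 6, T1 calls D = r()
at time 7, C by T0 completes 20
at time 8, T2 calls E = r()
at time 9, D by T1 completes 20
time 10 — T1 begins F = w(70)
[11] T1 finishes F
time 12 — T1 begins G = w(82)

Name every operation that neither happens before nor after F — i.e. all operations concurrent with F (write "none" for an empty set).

E

F spans [10,11]; an op avoiding the whole window 10..11 is ordered, any other is concurrent
A [1,2]: before
B [3,4]: before
C [5,7]: before
D [6,9]: before
E [8,…): concurrent
G [12,…): after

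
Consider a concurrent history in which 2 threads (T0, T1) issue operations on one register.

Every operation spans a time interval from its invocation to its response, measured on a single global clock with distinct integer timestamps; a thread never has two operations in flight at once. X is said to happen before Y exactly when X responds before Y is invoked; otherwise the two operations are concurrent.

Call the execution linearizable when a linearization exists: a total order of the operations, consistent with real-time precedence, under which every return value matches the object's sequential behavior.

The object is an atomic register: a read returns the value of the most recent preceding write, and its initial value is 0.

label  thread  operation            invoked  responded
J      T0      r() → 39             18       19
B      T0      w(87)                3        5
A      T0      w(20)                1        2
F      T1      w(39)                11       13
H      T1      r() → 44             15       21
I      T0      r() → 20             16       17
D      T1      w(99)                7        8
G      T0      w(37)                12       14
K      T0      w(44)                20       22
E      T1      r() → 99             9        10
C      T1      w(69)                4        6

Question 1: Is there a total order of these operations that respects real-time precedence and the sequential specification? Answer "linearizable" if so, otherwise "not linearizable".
prefix check: 1..16 passes, 1..17 fails once I's time-17 response joins
real-time-consistent orders of the 8 completed operations: 4 — all fail the register replay
every completion of the 1 pending operation (H) was checked; none linearizes
take A, B, C, D, E, F, G, I (pending dropped): step 8 already fails, because I r() → 20 cannot occur there
take A, B, C, D, E, G, F, I (pending dropped): step 8 already fails, because I r() → 20 cannot occur there

not linearizable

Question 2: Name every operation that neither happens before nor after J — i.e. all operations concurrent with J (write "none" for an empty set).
J spans [18,19]: anything still running between times 18 and 19 counts as concurrent
A [1,2]: before
B [3,5]: before
C [4,6]: before
D [7,8]: before
E [9,10]: before
F [11,13]: before
G [12,14]: before
H [15,21]: concurrent
I [16,17]: before
K [20,22]: after

H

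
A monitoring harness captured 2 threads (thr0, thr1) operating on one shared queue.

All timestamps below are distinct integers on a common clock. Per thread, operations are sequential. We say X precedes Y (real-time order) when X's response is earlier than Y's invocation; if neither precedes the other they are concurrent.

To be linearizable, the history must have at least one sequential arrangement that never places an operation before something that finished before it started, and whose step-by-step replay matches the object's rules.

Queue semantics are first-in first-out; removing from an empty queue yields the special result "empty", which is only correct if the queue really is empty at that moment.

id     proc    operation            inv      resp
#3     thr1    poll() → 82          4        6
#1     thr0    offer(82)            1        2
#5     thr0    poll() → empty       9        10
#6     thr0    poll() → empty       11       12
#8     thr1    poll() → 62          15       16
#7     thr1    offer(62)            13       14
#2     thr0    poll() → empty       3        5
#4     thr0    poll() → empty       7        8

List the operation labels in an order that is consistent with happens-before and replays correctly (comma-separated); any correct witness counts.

#1, #3, #2, #4, #5, #6, #7, #8

1. #1 offer(82), leaving queue <82>
2. #3 poll() → 82, leaving queue <>
3. #2 poll() → empty, leaving queue <>
4. #4 poll() → empty, leaving queue <>
5. #5 poll() → empty, leaving queue <>
6. #6 poll() → empty, leaving queue <>
7. #7 offer(62), leaving queue <62>
8. #8 poll() → 62, leaving queue <>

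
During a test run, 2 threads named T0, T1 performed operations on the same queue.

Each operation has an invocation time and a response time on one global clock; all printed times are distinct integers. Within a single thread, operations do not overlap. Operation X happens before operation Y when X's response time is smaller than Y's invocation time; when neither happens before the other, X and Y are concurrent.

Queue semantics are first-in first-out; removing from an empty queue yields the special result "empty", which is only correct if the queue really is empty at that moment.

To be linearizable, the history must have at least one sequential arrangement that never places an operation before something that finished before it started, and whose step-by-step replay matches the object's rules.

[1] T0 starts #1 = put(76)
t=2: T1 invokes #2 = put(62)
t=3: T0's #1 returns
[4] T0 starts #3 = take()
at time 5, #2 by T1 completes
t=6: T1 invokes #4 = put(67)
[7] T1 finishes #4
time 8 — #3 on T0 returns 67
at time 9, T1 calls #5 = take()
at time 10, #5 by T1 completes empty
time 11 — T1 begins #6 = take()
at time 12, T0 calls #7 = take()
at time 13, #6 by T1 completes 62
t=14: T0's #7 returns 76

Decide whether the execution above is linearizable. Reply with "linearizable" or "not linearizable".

not linearizable

the violation lands at event 8, #3's response at time 8: events 1..7 linearize, events 1..8 do not
every one of the 5 real-time-consistent orders over 4 completed queue ops fails the sequential spec
for example #1, #2, #3, #4 fails at step 3: #3 take() → 67 is not legal there
for example #1, #2, #4, #3 fails at step 4: #3 take() → 67 is not legal there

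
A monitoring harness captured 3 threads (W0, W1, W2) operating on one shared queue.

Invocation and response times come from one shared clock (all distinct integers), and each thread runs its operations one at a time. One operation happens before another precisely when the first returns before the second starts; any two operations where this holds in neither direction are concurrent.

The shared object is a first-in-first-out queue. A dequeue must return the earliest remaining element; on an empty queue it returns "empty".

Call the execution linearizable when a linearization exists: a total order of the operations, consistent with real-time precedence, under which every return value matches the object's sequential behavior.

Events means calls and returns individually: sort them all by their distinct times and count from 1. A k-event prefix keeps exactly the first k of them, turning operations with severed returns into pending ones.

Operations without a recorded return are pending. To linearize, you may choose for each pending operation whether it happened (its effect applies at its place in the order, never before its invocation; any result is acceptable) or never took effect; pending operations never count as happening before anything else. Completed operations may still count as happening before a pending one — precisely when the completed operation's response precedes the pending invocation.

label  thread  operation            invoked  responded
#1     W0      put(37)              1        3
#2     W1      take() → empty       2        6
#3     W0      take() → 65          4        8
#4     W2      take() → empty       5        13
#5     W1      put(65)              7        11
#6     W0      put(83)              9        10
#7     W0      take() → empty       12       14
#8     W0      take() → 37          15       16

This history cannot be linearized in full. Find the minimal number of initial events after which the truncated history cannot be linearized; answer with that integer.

13

a valid linearization of events 1..12 exists, for instance #1, #4, #2, #5, #3, #6:
after step 1 (#1 put(37)): queue <37>
after step 2 (#4 take() (pending, included)): queue <>
after step 3 (#2 take() → empty): queue <>
after step 4 (#5 put(65)): queue <65>
after step 5 (#3 take() → 65): queue <>
after step 6 (#6 put(83)): queue <83>
adding event 13 (#4 responds at 13) leaves no legal real-time order
completion choices over the 1 pending operation (#7) were checked; none helps
for example #1, #2, #3, #4, #5, #6 (pending dropped) fails at step 2: #2 take() → empty is not legal there
for example #1, #2, #3, #4, #6, #5 (pending dropped) fails at step 2: #2 take() → empty is not legal there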